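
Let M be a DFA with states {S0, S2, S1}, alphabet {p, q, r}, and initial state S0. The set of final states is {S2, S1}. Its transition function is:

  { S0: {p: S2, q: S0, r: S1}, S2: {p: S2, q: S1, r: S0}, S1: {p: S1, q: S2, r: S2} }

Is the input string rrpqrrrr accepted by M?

Yes

Trace: S0 -r-> S1 -r-> S2 -p-> S2 -q-> S1 -r-> S2 -r-> S0 -r-> S1 -r-> S2
End state S2 is accepting.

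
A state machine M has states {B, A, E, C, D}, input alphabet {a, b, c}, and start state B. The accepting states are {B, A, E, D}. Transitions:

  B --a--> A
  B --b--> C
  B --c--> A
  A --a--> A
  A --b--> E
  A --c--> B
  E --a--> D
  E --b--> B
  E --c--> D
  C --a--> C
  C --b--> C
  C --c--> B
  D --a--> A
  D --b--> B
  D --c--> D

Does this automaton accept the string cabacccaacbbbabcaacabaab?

start at B
read 'c': B → A
read 'a': A → A
read 'b': A → E
read 'a': E → D
read 'c': D → D
read 'c': D → D
read 'c': D → D
read 'a': D → A
read 'a': A → A
read 'c': A → B
read 'b': B → C
read 'b': C → C
read 'b': C → C
read 'a': C → C
read 'b': C → C
read 'c': C → B
read 'a': B → A
read 'a': A → A
read 'c': A → B
read 'a': B → A
read 'b': A → E
read 'a': E → D
read 'a': D → A
read 'b': A → E
End state E is accepting.

Yes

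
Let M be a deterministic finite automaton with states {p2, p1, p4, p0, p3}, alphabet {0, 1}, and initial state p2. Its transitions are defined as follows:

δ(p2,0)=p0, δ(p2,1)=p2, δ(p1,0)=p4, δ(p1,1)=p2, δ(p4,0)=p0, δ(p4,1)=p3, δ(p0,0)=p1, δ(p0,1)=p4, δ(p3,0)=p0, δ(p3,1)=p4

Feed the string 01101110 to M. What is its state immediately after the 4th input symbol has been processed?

Trace: p2 -0-> p0 -1-> p4 -1-> p3 -0-> p0
After 4 symbols: p0.

p0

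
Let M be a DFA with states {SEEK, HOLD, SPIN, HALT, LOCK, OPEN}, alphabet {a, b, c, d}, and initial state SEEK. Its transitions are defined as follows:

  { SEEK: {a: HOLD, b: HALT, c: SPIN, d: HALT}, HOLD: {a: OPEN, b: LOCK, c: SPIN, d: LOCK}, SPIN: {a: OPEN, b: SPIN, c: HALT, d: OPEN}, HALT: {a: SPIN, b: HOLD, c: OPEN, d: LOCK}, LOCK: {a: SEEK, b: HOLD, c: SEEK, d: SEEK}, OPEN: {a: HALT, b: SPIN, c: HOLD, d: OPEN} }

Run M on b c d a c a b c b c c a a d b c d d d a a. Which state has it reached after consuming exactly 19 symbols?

HALT

start at SEEK
read 'b': SEEK → HALT
read 'c': HALT → OPEN
read 'd': OPEN → OPEN
read 'a': OPEN → HALT
read 'c': HALT → OPEN
read 'a': OPEN → HALT
read 'b': HALT → HOLD
read 'c': HOLD → SPIN
read 'b': SPIN → SPIN
read 'c': SPIN → HALT
read 'c': HALT → OPEN
read 'a': OPEN → HALT
read 'a': HALT → SPIN
read 'd': SPIN → OPEN
read 'b': OPEN → SPIN
read 'c': SPIN → HALT
read 'd': HALT → LOCK
read 'd': LOCK → SEEK
read 'd': SEEK → HALT
After 19 symbols: HALT.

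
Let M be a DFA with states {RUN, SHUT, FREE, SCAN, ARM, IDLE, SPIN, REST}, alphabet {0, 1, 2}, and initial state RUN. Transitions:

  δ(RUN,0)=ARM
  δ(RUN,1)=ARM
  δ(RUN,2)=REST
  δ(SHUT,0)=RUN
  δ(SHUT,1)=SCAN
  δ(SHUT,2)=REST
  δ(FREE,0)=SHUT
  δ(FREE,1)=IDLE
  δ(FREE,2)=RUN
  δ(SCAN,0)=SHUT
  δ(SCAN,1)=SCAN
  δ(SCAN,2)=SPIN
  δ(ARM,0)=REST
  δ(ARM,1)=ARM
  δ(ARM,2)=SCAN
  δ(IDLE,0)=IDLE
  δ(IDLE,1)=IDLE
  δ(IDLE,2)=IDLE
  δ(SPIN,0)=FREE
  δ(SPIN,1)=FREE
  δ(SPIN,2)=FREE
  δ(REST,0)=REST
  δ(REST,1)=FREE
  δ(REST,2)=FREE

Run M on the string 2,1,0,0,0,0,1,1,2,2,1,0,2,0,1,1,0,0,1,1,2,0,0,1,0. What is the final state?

RUN → REST → FREE → SHUT → RUN → ARM → REST → FREE → IDLE → IDLE → IDLE → IDLE → IDLE → IDLE → IDLE → IDLE → IDLE → IDLE → IDLE → IDLE → IDLE → IDLE → IDLE → IDLE → IDLE → IDLE

IDLE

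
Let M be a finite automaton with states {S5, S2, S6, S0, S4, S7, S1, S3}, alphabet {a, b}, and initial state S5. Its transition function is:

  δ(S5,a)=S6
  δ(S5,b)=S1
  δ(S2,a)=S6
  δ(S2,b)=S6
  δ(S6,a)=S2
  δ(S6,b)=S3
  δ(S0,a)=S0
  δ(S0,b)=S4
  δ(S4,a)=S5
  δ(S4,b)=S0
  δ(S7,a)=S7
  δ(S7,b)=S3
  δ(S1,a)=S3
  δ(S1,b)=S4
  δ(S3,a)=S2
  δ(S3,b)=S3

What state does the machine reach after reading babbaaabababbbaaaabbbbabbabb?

S3

start at S5
read 'b': S5 → S1
read 'a': S1 → S3
read 'b': S3 → S3
read 'b': S3 → S3
read 'a': S3 → S2
read 'a': S2 → S6
read 'a': S6 → S2
read 'b': S2 → S6
read 'a': S6 → S2
read 'b': S2 → S6
read 'a': S6 → S2
read 'b': S2 → S6
read 'b': S6 → S3
read 'b': S3 → S3
read 'a': S3 → S2
read 'a': S2 → S6
read 'a': S6 → S2
read 'a': S2 → S6
read 'b': S6 → S3
read 'b': S3 → S3
read 'b': S3 → S3
read 'b': S3 → S3
read 'a': S3 → S2
read 'b': S2 → S6
read 'b': S6 → S3
read 'a': S3 → S2
read 'b': S2 → S6
read 'b': S6 → S3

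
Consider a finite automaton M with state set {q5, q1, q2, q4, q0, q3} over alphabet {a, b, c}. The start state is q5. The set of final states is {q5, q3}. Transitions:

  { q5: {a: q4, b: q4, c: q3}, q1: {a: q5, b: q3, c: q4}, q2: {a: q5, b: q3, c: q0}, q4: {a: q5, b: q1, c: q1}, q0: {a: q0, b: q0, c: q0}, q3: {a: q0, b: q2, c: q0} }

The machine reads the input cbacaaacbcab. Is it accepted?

No

Trace: q5 -c-> q3 -b-> q2 -a-> q5 -c-> q3 -a-> q0 -a-> q0 -a-> q0 -c-> q0 -b-> q0 -c-> q0 -a-> q0 -b-> q0
End state q0 is not accepting.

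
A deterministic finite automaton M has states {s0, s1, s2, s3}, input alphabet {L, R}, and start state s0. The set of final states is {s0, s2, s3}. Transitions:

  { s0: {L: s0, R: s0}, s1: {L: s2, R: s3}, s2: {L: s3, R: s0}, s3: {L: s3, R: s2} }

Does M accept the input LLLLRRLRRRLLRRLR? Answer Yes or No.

Trace: s0 -L-> s0 -L-> s0 -L-> s0 -L-> s0 -R-> s0 -R-> s0 -L-> s0 -R-> s0 -R-> s0 -R-> s0 -L-> s0 -L-> s0 -R-> s0 -R-> s0 -L-> s0 -R-> s0
End state s0 is accepting.

Yes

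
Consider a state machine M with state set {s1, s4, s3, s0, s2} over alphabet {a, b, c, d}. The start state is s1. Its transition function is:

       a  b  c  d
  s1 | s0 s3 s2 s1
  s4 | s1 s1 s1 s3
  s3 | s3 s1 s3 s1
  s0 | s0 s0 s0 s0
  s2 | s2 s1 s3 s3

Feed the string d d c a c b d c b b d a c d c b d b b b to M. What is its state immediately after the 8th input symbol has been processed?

s1 → s1 → s1 → s2 → s2 → s3 → s1 → s1 → s2
After 8 symbols: s2.

s2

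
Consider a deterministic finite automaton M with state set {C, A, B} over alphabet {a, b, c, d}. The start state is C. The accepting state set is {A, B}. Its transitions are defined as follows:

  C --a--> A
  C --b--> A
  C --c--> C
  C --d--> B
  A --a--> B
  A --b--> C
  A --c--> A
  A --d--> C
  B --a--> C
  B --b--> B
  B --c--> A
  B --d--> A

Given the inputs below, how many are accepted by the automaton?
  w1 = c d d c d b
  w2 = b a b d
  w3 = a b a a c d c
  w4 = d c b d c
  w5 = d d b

3

w1:
  start at C
  read 'c': C → C
  read 'd': C → B
  read 'd': B → A
  read 'c': A → A
  read 'd': A → C
  read 'b': C → A
  end A, accepted
w2:
  start at C
  read 'b': C → A
  read 'a': A → B
  read 'b': B → B
  read 'd': B → A
  end A, accepted
w3:
  start at C
  read 'a': C → A
  read 'b': A → C
  read 'a': C → A
  read 'a': A → B
  read 'c': B → A
  read 'd': A → C
  read 'c': C → C
  end C, rejected
w4:
  start at C
  read 'd': C → B
  read 'c': B → A
  read 'b': A → C
  read 'd': C → B
  read 'c': B → A
  end A, accepted
w5:
  start at C
  read 'd': C → B
  read 'd': B → A
  read 'b': A → C
  end C, rejected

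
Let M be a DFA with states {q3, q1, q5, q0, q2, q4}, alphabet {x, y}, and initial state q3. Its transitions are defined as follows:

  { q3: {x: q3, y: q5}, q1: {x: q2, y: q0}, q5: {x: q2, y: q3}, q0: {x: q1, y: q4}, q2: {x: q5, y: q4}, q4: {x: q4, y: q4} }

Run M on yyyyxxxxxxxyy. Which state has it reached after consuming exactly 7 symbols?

q3

start at q3
read 'y': q3 → q5
read 'y': q5 → q3
read 'y': q3 → q5
read 'y': q5 → q3
read 'x': q3 → q3
read 'x': q3 → q3
read 'x': q3 → q3
After 7 symbols: q3.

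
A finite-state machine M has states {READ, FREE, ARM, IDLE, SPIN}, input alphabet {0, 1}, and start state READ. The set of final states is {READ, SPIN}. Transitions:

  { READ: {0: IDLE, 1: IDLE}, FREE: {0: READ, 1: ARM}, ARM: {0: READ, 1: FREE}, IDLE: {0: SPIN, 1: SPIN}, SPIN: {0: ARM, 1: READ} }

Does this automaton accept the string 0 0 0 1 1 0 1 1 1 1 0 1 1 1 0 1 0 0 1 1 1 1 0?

No

Trace: READ -0-> IDLE -0-> SPIN -0-> ARM -1-> FREE -1-> ARM -0-> READ -1-> IDLE -1-> SPIN -1-> READ -1-> IDLE -0-> SPIN -1-> READ -1-> IDLE -1-> SPIN -0-> ARM -1-> FREE -0-> READ -0-> IDLE -1-> SPIN -1-> READ -1-> IDLE -1-> SPIN -0-> ARM
End state ARM is not accepting.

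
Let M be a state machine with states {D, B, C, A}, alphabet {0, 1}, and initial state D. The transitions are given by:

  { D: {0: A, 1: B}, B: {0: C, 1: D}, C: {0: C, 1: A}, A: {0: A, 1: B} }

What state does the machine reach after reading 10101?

B

D → B → C → A → A → B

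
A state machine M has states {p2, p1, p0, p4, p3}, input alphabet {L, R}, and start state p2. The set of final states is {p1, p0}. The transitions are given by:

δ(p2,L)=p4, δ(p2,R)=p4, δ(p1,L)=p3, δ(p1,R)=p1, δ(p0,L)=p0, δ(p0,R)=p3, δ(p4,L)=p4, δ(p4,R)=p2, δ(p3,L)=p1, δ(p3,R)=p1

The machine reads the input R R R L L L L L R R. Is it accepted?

No

start at p2
read 'R': p2 → p4
read 'R': p4 → p2
read 'R': p2 → p4
read 'L': p4 → p4
read 'L': p4 → p4
read 'L': p4 → p4
read 'L': p4 → p4
read 'L': p4 → p4
read 'R': p4 → p2
read 'R': p2 → p4
End state p4 is not accepting.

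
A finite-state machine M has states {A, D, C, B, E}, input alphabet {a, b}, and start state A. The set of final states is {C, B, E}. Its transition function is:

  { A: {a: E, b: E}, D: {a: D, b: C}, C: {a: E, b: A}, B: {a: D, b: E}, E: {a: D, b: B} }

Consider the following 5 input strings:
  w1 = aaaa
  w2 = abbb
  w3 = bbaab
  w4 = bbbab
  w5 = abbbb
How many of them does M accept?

w1: A → E → D → D → D  → end D, rejected
w2: A → E → B → E → B  → end B, accepted
w3: A → E → B → D → D → C  → end C, accepted
w4: A → E → B → E → D → C  → end C, accepted
w5: A → E → B → E → B → E  → end E, accepted

4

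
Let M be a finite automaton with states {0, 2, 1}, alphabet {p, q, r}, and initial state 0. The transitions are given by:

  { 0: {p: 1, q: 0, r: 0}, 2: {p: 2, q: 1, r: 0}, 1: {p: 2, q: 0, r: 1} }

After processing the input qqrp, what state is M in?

start at 0
read 'q': 0 → 0
read 'q': 0 → 0
read 'r': 0 → 0
read 'p': 0 → 1

1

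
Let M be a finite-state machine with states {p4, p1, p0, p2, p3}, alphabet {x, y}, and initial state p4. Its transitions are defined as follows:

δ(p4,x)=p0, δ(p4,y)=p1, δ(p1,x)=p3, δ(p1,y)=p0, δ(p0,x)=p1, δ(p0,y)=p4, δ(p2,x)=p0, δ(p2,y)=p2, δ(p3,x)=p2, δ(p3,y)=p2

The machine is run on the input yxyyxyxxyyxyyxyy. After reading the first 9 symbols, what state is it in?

p0

Trace: p4 -y-> p1 -x-> p3 -y-> p2 -y-> p2 -x-> p0 -y-> p4 -x-> p0 -x-> p1 -y-> p0
After 9 symbols: p0.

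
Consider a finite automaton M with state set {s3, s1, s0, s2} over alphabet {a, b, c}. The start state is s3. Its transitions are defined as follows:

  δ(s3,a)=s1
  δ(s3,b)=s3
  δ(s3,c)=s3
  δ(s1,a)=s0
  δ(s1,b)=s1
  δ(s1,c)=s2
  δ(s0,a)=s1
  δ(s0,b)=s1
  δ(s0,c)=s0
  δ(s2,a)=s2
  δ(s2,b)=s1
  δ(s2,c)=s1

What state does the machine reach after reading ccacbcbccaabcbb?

s1

start at s3
read 'c': s3 → s3
read 'c': s3 → s3
read 'a': s3 → s1
read 'c': s1 → s2
read 'b': s2 → s1
read 'c': s1 → s2
read 'b': s2 → s1
read 'c': s1 → s2
read 'c': s2 → s1
read 'a': s1 → s0
read 'a': s0 → s1
read 'b': s1 → s1
read 'c': s1 → s2
read 'b': s2 → s1
read 'b': s1 → s1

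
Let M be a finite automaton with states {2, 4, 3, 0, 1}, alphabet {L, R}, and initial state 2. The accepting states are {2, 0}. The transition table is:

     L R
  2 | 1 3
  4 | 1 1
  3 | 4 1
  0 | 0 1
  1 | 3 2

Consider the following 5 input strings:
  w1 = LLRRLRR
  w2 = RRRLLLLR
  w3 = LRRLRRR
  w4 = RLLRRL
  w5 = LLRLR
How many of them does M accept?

1

w1: 2 → 1 → 3 → 1 → 2 → 1 → 2 → 3  → end 3, rejected
w2: 2 → 3 → 1 → 2 → 1 → 3 → 4 → 1 → 2  → end 2, accepted
w3: 2 → 1 → 2 → 3 → 4 → 1 → 2 → 3  → end 3, rejected
w4: 2 → 3 → 4 → 1 → 2 → 3 → 4  → end 4, rejected
w5: 2 → 1 → 3 → 1 → 3 → 1  → end 1, rejected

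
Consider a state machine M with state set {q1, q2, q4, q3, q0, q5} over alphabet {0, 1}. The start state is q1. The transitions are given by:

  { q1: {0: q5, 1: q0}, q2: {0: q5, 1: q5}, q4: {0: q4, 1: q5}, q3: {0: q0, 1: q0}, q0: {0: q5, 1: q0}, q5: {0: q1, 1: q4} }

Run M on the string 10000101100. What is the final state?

q5

q1 → q0 → q5 → q1 → q5 → q1 → q0 → q5 → q4 → q5 → q1 → q5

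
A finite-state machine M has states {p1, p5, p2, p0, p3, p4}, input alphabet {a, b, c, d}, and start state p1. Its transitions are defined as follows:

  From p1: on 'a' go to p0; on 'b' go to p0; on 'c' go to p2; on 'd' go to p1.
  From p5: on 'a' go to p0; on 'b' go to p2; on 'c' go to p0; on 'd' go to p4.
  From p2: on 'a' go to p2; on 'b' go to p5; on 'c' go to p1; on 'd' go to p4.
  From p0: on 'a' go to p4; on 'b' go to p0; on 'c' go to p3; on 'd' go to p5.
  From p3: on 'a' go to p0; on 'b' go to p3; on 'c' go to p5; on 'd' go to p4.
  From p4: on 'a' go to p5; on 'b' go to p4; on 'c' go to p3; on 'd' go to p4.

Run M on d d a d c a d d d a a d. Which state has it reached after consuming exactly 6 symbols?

Trace: p1 -d-> p1 -d-> p1 -a-> p0 -d-> p5 -c-> p0 -a-> p4
After 6 symbols: p4.

p4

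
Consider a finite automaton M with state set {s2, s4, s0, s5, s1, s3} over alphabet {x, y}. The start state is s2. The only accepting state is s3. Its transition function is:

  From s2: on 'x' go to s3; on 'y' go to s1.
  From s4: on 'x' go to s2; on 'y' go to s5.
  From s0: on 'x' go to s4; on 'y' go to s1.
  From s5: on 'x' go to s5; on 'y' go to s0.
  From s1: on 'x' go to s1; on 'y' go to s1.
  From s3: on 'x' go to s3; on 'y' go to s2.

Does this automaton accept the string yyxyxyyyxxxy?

Trace: s2 -y-> s1 -y-> s1 -x-> s1 -y-> s1 -x-> s1 -y-> s1 -y-> s1 -y-> s1 -x-> s1 -x-> s1 -x-> s1 -y-> s1
End state s1 is not accepting.

No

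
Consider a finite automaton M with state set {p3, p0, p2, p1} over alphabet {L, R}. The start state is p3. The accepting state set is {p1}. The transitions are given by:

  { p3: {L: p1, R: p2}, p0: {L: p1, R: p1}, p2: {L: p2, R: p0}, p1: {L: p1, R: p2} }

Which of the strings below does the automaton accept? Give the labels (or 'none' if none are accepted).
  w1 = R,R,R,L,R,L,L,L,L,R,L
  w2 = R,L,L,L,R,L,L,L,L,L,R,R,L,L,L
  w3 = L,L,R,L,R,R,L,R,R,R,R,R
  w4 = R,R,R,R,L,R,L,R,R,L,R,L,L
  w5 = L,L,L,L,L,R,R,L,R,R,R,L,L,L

w1: Trace: p3 -R-> p2 -R-> p0 -R-> p1 -L-> p1 -R-> p2 -L-> p2 -L-> p2 -L-> p2 -L-> p2 -R-> p0 -L-> p1  → end p1, accepted
w2: Trace: p3 -R-> p2 -L-> p2 -L-> p2 -L-> p2 -R-> p0 -L-> p1 -L-> p1 -L-> p1 -L-> p1 -L-> p1 -R-> p2 -R-> p0 -L-> p1 -L-> p1 -L-> p1  → end p1, accepted
w3: Trace: p3 -L-> p1 -L-> p1 -R-> p2 -L-> p2 -R-> p0 -R-> p1 -L-> p1 -R-> p2 -R-> p0 -R-> p1 -R-> p2 -R-> p0  → end p0, rejected
w4: Trace: p3 -R-> p2 -R-> p0 -R-> p1 -R-> p2 -L-> p2 -R-> p0 -L-> p1 -R-> p2 -R-> p0 -L-> p1 -R-> p2 -L-> p2 -L-> p2  → end p2, rejected
w5: Trace: p3 -L-> p1 -L-> p1 -L-> p1 -L-> p1 -L-> p1 -R-> p2 -R-> p0 -L-> p1 -R-> p2 -R-> p0 -R-> p1 -L-> p1 -L-> p1 -L-> p1  → end p1, accepted

w1, w2, w5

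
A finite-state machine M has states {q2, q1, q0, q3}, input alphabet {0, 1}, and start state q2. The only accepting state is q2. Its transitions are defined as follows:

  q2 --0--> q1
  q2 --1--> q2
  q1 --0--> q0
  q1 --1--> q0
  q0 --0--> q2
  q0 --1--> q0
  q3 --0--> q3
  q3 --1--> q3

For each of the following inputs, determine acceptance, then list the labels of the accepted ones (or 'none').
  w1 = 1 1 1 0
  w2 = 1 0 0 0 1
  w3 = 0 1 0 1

w2, w3

w1: Trace: q2 -1-> q2 -1-> q2 -1-> q2 -0-> q1  → end q1, rejected
w2: Trace: q2 -1-> q2 -0-> q1 -0-> q0 -0-> q2 -1-> q2  → end q2, accepted
w3: Trace: q2 -0-> q1 -1-> q0 -0-> q2 -1-> q2  → end q2, accepted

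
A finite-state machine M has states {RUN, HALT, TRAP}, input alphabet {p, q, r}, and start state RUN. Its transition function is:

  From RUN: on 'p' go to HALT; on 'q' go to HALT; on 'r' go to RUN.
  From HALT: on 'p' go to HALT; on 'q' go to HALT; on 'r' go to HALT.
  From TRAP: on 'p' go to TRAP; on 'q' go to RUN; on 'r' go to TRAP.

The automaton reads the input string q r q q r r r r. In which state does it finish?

start at RUN
read 'q': RUN → HALT
read 'r': HALT → HALT
read 'q': HALT → HALT
read 'q': HALT → HALT
read 'r': HALT → HALT
read 'r': HALT → HALT
read 'r': HALT → HALT
read 'r': HALT → HALT

HALT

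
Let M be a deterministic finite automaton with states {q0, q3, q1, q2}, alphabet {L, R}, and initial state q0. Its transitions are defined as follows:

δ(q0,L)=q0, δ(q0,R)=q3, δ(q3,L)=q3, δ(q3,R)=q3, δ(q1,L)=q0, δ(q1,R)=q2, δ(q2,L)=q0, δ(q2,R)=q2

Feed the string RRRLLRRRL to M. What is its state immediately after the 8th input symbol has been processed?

q3

start at q0
read 'R': q0 → q3
read 'R': q3 → q3
read 'R': q3 → q3
read 'L': q3 → q3
read 'L': q3 → q3
read 'R': q3 → q3
read 'R': q3 → q3
read 'R': q3 → q3
After 8 symbols: q3.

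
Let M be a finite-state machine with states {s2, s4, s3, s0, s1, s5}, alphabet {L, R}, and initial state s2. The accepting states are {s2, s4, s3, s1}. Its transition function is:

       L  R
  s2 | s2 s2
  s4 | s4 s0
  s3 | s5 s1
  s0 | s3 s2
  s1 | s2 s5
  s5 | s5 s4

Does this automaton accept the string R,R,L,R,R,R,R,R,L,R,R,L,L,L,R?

Yes

s2 → s2 → s2 → s2 → s2 → s2 → s2 → s2 → s2 → s2 → s2 → s2 → s2 → s2 → s2 → s2
End state s2 is accepting.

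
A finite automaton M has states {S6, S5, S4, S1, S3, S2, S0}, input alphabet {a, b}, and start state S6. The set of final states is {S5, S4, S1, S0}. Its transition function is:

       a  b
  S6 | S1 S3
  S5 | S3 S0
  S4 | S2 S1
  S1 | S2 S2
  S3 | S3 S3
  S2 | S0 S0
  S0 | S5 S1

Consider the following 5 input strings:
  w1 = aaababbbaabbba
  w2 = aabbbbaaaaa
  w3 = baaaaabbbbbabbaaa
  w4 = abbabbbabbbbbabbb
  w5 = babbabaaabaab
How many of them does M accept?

w1: S6 → S1 → S2 → S0 → S1 → S2 → S0 → S1 → S2 → S0 → S5 → S0 → S1 → S2 → S0  → end S0, accepted
w2: S6 → S1 → S2 → S0 → S1 → S2 → S0 → S5 → S3 → S3 → S3 → S3  → end S3, rejected
w3: S6 → S3 → S3 → S3 → S3 → S3 → S3 → S3 → S3 → S3 → S3 → S3 → S3 → S3 → S3 → S3 → S3 → S3  → end S3, rejected
w4: S6 → S1 → S2 → S0 → S5 → S0 → S1 → S2 → S0 → S1 → S2 → S0 → S1 → S2 → S0 → S1 → S2 → S0  → end S0, accepted
w5: S6 → S3 → S3 → S3 → S3 → S3 → S3 → S3 → S3 → S3 → S3 → S3 → S3 → S3  → end S3, rejected

2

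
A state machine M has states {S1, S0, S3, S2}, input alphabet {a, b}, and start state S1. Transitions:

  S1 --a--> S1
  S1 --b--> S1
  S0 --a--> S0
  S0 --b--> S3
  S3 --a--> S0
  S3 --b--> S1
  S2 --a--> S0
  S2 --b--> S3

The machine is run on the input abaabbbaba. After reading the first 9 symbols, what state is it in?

S1 → S1 → S1 → S1 → S1 → S1 → S1 → S1 → S1 → S1
After 9 symbols: S1.

S1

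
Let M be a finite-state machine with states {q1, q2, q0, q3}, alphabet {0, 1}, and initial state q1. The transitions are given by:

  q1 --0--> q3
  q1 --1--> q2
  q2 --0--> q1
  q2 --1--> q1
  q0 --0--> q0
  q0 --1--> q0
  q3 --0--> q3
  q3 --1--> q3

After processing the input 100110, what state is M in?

q3

q1 → q2 → q1 → q3 → q3 → q3 → q3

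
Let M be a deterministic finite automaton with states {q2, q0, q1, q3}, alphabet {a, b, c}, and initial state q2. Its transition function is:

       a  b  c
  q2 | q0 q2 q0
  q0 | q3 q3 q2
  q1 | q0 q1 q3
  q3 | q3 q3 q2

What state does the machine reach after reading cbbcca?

q3

start at q2
read 'c': q2 → q0
read 'b': q0 → q3
read 'b': q3 → q3
read 'c': q3 → q2
read 'c': q2 → q0
read 'a': q0 → q3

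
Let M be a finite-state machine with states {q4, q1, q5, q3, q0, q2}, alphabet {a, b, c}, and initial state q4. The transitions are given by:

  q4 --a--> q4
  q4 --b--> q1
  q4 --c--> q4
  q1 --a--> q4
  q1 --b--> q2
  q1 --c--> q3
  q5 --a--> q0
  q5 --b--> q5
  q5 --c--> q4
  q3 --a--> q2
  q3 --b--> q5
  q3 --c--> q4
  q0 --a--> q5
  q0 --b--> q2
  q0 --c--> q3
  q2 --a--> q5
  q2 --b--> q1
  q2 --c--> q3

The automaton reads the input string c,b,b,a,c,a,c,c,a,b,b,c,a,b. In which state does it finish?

Trace: q4 -c-> q4 -b-> q1 -b-> q2 -a-> q5 -c-> q4 -a-> q4 -c-> q4 -c-> q4 -a-> q4 -b-> q1 -b-> q2 -c-> q3 -a-> q2 -b-> q1

q1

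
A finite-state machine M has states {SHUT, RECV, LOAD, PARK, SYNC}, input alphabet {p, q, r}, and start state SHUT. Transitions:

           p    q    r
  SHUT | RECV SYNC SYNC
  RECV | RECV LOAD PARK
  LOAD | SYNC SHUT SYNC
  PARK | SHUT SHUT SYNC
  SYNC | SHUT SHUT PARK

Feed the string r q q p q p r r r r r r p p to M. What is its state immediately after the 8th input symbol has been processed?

PARK

start at SHUT
read 'r': SHUT → SYNC
read 'q': SYNC → SHUT
read 'q': SHUT → SYNC
read 'p': SYNC → SHUT
read 'q': SHUT → SYNC
read 'p': SYNC → SHUT
read 'r': SHUT → SYNC
read 'r': SYNC → PARK
After 8 symbols: PARK.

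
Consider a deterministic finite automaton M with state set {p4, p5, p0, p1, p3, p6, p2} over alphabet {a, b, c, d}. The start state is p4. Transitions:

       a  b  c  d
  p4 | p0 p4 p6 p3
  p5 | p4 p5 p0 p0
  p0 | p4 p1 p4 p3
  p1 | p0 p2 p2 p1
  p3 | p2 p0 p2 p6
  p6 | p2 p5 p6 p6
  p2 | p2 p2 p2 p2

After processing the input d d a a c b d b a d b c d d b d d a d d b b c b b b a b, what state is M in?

p2

start at p4
read 'd': p4 → p3
read 'd': p3 → p6
read 'a': p6 → p2
read 'a': p2 → p2
read 'c': p2 → p2
read 'b': p2 → p2
read 'd': p2 → p2
read 'b': p2 → p2
read 'a': p2 → p2
read 'd': p2 → p2
read 'b': p2 → p2
read 'c': p2 → p2
read 'd': p2 → p2
read 'd': p2 → p2
read 'b': p2 → p2
read 'd': p2 → p2
read 'd': p2 → p2
read 'a': p2 → p2
read 'd': p2 → p2
read 'd': p2 → p2
read 'b': p2 → p2
read 'b': p2 → p2
read 'c': p2 → p2
read 'b': p2 → p2
read 'b': p2 → p2
read 'b': p2 → p2
read 'a': p2 → p2
read 'b': p2 → p2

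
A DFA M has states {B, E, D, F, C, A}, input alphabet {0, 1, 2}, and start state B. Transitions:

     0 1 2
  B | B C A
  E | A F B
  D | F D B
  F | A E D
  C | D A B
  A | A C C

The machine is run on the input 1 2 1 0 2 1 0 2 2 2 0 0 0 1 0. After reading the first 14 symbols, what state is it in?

B → C → B → C → D → B → C → D → B → A → C → D → F → A → C
After 14 symbols: C.

C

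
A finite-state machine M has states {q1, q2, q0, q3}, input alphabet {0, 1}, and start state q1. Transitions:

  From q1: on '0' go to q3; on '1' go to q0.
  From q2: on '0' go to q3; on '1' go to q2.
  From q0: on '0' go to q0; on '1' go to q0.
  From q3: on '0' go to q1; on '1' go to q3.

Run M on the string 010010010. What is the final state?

q1

q1 → q3 → q3 → q1 → q3 → q3 → q1 → q3 → q3 → q1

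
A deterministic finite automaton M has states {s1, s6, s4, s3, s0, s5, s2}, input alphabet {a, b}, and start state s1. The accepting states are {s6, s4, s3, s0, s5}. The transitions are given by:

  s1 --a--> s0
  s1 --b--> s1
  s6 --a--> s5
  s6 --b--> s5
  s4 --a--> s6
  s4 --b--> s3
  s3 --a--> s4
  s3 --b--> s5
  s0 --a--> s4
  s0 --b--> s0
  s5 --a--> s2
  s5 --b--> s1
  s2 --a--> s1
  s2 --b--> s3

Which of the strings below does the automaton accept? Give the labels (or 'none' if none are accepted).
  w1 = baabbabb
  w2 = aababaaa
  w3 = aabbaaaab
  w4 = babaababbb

w1, w2, w3

w1: s1 → s1 → s0 → s4 → s3 → s5 → s2 → s3 → s5  → end s5, accepted
w2: s1 → s0 → s4 → s3 → s4 → s3 → s4 → s6 → s5  → end s5, accepted
w3: s1 → s0 → s4 → s3 → s5 → s2 → s1 → s0 → s4 → s3  → end s3, accepted
w4: s1 → s1 → s0 → s0 → s4 → s6 → s5 → s2 → s3 → s5 → s1  → end s1, rejected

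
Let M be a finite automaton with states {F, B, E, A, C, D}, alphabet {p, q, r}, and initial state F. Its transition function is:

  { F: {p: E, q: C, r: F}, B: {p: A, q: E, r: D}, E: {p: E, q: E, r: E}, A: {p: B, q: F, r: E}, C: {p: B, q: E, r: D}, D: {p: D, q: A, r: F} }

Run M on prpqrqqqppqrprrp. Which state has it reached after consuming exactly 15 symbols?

E

start at F
read 'p': F → E
read 'r': E → E
read 'p': E → E
read 'q': E → E
read 'r': E → E
read 'q': E → E
read 'q': E → E
read 'q': E → E
read 'p': E → E
read 'p': E → E
read 'q': E → E
read 'r': E → E
read 'p': E → E
read 'r': E → E
read 'r': E → E
After 15 symbols: E.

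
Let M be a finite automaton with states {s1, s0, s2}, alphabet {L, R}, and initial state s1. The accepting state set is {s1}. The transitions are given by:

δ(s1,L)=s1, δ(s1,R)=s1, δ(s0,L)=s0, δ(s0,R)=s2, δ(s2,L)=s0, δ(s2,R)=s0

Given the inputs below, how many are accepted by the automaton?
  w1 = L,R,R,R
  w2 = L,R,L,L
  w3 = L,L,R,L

w1:
  start at s1
  read 'L': s1 → s1
  read 'R': s1 → s1
  read 'R': s1 → s1
  read 'R': s1 → s1
  end s1, accepted
w2:
  start at s1
  read 'L': s1 → s1
  read 'R': s1 → s1
  read 'L': s1 → s1
  read 'L': s1 → s1
  end s1, accepted
w3:
  start at s1
  read 'L': s1 → s1
  read 'L': s1 → s1
  read 'R': s1 → s1
  read 'L': s1 → s1
  end s1, accepted

3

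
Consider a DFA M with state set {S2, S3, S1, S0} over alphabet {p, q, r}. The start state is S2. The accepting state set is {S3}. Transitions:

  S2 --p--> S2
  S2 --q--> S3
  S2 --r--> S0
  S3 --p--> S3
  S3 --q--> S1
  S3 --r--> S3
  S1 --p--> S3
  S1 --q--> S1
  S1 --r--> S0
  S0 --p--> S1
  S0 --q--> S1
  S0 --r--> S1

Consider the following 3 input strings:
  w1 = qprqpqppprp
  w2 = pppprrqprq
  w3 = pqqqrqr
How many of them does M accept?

1

w1:
  start at S2
  read 'q': S2 → S3
  read 'p': S3 → S3
  read 'r': S3 → S3
  read 'q': S3 → S1
  read 'p': S1 → S3
  read 'q': S3 → S1
  read 'p': S1 → S3
  read 'p': S3 → S3
  read 'p': S3 → S3
  read 'r': S3 → S3
  read 'p': S3 → S3
  end S3, accepted
w2:
  start at S2
  read 'p': S2 → S2
  read 'p': S2 → S2
  read 'p': S2 → S2
  read 'p': S2 → S2
  read 'r': S2 → S0
  read 'r': S0 → S1
  read 'q': S1 → S1
  read 'p': S1 → S3
  read 'r': S3 → S3
  read 'q': S3 → S1
  end S1, rejected
w3:
  start at S2
  read 'p': S2 → S2
  read 'q': S2 → S3
  read 'q': S3 → S1
  read 'q': S1 → S1
  read 'r': S1 → S0
  read 'q': S0 → S1
  read 'r': S1 → S0
  end S0, rejected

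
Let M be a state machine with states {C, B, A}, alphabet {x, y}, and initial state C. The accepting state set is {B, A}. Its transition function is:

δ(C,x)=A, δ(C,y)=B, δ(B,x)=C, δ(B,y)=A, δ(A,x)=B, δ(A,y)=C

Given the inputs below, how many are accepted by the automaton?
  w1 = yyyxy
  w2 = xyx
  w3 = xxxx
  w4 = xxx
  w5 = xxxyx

w1:
  start at C
  read 'y': C → B
  read 'y': B → A
  read 'y': A → C
  read 'x': C → A
  read 'y': A → C
  end C, rejected
w2:
  start at C
  read 'x': C → A
  read 'y': A → C
  read 'x': C → A
  end A, accepted
w3:
  start at C
  read 'x': C → A
  read 'x': A → B
  read 'x': B → C
  read 'x': C → A
  end A, accepted
w4:
  start at C
  read 'x': C → A
  read 'x': A → B
  read 'x': B → C
  end C, rejected
w5:
  start at C
  read 'x': C → A
  read 'x': A → B
  read 'x': B → C
  read 'y': C → B
  read 'x': B → C
  end C, rejected

2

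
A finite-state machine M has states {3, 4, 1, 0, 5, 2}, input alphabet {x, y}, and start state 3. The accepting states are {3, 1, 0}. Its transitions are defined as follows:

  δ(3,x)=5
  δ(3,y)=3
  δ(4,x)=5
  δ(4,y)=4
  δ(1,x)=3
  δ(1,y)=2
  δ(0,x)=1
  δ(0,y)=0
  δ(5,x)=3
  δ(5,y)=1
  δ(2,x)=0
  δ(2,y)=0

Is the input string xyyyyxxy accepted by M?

Yes

start at 3
read 'x': 3 → 5
read 'y': 5 → 1
read 'y': 1 → 2
read 'y': 2 → 0
read 'y': 0 → 0
read 'x': 0 → 1
read 'x': 1 → 3
read 'y': 3 → 3
End state 3 is accepting.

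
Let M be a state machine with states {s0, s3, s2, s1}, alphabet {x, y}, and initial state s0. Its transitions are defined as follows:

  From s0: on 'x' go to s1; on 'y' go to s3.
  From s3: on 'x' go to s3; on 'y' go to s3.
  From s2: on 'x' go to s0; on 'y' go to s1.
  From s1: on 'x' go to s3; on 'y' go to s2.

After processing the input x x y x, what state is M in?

Trace: s0 -x-> s1 -x-> s3 -y-> s3 -x-> s3

s3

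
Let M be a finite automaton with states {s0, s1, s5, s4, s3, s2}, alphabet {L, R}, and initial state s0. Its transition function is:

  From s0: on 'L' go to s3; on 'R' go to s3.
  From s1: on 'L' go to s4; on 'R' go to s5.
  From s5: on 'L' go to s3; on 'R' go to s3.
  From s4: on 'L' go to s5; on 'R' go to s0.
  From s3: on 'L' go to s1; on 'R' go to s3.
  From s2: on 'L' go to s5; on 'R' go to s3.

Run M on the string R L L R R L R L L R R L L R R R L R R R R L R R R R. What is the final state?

s3

Trace: s0 -R-> s3 -L-> s1 -L-> s4 -R-> s0 -R-> s3 -L-> s1 -R-> s5 -L-> s3 -L-> s1 -R-> s5 -R-> s3 -L-> s1 -L-> s4 -R-> s0 -R-> s3 -R-> s3 -L-> s1 -R-> s5 -R-> s3 -R-> s3 -R-> s3 -L-> s1 -R-> s5 -R-> s3 -R-> s3 -R-> s3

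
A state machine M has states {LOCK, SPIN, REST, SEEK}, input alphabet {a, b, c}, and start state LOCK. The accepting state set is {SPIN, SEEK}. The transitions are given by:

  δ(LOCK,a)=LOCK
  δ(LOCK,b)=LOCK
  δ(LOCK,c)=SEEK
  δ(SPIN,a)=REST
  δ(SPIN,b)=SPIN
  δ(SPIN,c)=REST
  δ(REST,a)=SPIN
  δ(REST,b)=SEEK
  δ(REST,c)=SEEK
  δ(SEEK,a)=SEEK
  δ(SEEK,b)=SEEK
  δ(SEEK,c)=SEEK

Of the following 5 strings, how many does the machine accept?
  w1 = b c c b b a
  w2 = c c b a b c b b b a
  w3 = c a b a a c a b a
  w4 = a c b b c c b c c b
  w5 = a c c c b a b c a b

5

w1: LOCK → LOCK → SEEK → SEEK → SEEK → SEEK → SEEK  → end SEEK, accepted
w2: LOCK → SEEK → SEEK → SEEK → SEEK → SEEK → SEEK → SEEK → SEEK → SEEK → SEEK  → end SEEK, accepted
w3: LOCK → SEEK → SEEK → SEEK → SEEK → SEEK → SEEK → SEEK → SEEK → SEEK  → end SEEK, accepted
w4: LOCK → LOCK → SEEK → SEEK → SEEK → SEEK → SEEK → SEEK → SEEK → SEEK → SEEK  → end SEEK, accepted
w5: LOCK → LOCK → SEEK → SEEK → SEEK → SEEK → SEEK → SEEK → SEEK → SEEK → SEEK  → end SEEK, accepted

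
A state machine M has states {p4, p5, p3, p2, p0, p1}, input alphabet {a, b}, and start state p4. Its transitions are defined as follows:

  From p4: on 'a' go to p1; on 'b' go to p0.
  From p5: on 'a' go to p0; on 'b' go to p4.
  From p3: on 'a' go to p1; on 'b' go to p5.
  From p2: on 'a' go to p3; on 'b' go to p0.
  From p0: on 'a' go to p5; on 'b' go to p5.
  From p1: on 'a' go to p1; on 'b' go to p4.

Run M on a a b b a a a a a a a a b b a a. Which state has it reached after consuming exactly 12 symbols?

start at p4
read 'a': p4 → p1
read 'a': p1 → p1
read 'b': p1 → p4
read 'b': p4 → p0
read 'a': p0 → p5
read 'a': p5 → p0
read 'a': p0 → p5
read 'a': p5 → p0
read 'a': p0 → p5
read 'a': p5 → p0
read 'a': p0 → p5
read 'a': p5 → p0
After 12 symbols: p0.

p0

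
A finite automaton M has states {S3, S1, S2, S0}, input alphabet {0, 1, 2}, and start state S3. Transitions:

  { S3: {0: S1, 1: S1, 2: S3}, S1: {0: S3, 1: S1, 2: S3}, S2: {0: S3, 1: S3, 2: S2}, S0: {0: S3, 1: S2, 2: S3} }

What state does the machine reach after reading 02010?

S3

S3 → S1 → S3 → S1 → S1 → S3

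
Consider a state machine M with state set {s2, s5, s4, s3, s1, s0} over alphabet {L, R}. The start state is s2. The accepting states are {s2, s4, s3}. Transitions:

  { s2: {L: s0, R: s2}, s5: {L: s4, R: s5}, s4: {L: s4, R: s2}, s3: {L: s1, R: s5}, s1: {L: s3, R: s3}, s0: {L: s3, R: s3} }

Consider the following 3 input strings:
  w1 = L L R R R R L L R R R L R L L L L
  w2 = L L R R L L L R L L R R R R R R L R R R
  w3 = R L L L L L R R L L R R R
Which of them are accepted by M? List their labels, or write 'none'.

w1:
  start at s2
  read 'L': s2 → s0
  read 'L': s0 → s3
  read 'R': s3 → s5
  read 'R': s5 → s5
  read 'R': s5 → s5
  read 'R': s5 → s5
  read 'L': s5 → s4
  read 'L': s4 → s4
  read 'R': s4 → s2
  read 'R': s2 → s2
  read 'R': s2 → s2
  read 'L': s2 → s0
  read 'R': s0 → s3
  read 'L': s3 → s1
  read 'L': s1 → s3
  read 'L': s3 → s1
  read 'L': s1 → s3
  end s3, accepted
w2:
  start at s2
  read 'L': s2 → s0
  read 'L': s0 → s3
  read 'R': s3 → s5
  read 'R': s5 → s5
  read 'L': s5 → s4
  read 'L': s4 → s4
  read 'L': s4 → s4
  read 'R': s4 → s2
  read 'L': s2 → s0
  read 'L': s0 → s3
  read 'R': s3 → s5
  read 'R': s5 → s5
  read 'R': s5 → s5
  read 'R': s5 → s5
  read 'R': s5 → s5
  read 'R': s5 → s5
  read 'L': s5 → s4
  read 'R': s4 → s2
  read 'R': s2 → s2
  read 'R': s2 → s2
  end s2, accepted
w3:
  start at s2
  read 'R': s2 → s2
  read 'L': s2 → s0
  read 'L': s0 → s3
  read 'L': s3 → s1
  read 'L': s1 → s3
  read 'L': s3 → s1
  read 'R': s1 → s3
  read 'R': s3 → s5
  read 'L': s5 → s4
  read 'L': s4 → s4
  read 'R': s4 → s2
  read 'R': s2 → s2
  read 'R': s2 → s2
  end s2, accepted

w1, w2, w3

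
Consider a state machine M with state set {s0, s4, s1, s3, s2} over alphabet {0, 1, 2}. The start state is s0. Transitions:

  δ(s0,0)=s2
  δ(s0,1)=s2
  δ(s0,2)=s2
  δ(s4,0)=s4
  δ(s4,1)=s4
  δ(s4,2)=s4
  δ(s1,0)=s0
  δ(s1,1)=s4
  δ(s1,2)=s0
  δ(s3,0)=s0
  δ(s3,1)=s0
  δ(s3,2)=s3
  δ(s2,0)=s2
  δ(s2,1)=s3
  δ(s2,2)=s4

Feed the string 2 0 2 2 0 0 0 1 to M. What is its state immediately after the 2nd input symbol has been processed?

Trace: s0 -2-> s2 -0-> s2
After 2 symbols: s2.

s2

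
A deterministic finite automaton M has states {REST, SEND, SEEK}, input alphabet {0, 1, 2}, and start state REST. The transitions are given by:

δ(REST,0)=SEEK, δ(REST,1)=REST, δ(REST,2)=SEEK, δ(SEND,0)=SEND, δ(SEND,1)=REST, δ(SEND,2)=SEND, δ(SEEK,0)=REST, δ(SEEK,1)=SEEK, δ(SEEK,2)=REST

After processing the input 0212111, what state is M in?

SEEK

Trace: REST -0-> SEEK -2-> REST -1-> REST -2-> SEEK -1-> SEEK -1-> SEEK -1-> SEEK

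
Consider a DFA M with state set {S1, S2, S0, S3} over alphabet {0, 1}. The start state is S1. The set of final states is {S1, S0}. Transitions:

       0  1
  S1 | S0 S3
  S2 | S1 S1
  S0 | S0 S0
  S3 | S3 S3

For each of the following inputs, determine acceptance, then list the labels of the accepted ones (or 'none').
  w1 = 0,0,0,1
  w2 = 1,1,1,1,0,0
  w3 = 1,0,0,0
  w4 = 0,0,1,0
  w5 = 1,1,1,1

w1, w4

w1: Trace: S1 -0-> S0 -0-> S0 -0-> S0 -1-> S0  → end S0, accepted
w2: Trace: S1 -1-> S3 -1-> S3 -1-> S3 -1-> S3 -0-> S3 -0-> S3  → end S3, rejected
w3: Trace: S1 -1-> S3 -0-> S3 -0-> S3 -0-> S3  → end S3, rejected
w4: Trace: S1 -0-> S0 -0-> S0 -1-> S0 -0-> S0  → end S0, accepted
w5: Trace: S1 -1-> S3 -1-> S3 -1-> S3 -1-> S3  → end S3, rejected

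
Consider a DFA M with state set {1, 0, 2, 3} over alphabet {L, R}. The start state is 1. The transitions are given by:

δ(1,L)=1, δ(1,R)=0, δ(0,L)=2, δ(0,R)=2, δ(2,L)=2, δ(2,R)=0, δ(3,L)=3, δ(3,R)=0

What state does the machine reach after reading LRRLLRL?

Trace: 1 -L-> 1 -R-> 0 -R-> 2 -L-> 2 -L-> 2 -R-> 0 -L-> 2

2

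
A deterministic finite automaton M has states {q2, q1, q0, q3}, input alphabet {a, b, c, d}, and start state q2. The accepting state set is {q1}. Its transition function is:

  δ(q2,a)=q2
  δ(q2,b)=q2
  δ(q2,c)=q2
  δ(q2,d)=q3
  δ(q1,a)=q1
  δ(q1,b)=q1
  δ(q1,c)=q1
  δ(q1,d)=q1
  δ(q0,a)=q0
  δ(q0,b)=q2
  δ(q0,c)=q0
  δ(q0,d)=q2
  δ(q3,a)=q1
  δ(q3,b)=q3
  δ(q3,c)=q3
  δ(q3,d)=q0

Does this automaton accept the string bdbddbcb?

No

start at q2
read 'b': q2 → q2
read 'd': q2 → q3
read 'b': q3 → q3
read 'd': q3 → q0
read 'd': q0 → q2
read 'b': q2 → q2
read 'c': q2 → q2
read 'b': q2 → q2
End state q2 is not accepting.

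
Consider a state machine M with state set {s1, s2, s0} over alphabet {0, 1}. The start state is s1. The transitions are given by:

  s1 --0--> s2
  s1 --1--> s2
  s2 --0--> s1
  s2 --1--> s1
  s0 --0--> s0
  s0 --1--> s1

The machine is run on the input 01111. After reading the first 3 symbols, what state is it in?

s2

start at s1
read '0': s1 → s2
read '1': s2 → s1
read '1': s1 → s2
After 3 symbols: s2.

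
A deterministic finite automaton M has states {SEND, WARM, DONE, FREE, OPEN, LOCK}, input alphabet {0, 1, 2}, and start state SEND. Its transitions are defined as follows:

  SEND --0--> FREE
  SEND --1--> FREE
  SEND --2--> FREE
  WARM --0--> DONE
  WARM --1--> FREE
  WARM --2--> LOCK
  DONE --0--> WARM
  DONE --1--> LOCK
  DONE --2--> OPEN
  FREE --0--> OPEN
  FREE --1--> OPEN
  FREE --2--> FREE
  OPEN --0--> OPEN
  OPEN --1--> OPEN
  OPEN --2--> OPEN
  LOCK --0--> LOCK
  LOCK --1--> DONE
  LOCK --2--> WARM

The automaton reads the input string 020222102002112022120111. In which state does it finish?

Trace: SEND -0-> FREE -2-> FREE -0-> OPEN -2-> OPEN -2-> OPEN -2-> OPEN -1-> OPEN -0-> OPEN -2-> OPEN -0-> OPEN -0-> OPEN -2-> OPEN -1-> OPEN -1-> OPEN -2-> OPEN -0-> OPEN -2-> OPEN -2-> OPEN -1-> OPEN -2-> OPEN -0-> OPEN -1-> OPEN -1-> OPEN -1-> OPEN

OPEN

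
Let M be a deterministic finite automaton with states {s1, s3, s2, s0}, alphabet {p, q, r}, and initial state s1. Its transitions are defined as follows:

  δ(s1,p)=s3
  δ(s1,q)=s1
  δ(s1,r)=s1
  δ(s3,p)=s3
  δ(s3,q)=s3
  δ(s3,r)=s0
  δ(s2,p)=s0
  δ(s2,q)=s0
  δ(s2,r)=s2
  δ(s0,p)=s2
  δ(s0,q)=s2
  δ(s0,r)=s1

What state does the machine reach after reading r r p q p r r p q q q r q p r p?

s3

start at s1
read 'r': s1 → s1
read 'r': s1 → s1
read 'p': s1 → s3
read 'q': s3 → s3
read 'p': s3 → s3
read 'r': s3 → s0
read 'r': s0 → s1
read 'p': s1 → s3
read 'q': s3 → s3
read 'q': s3 → s3
read 'q': s3 → s3
read 'r': s3 → s0
read 'q': s0 → s2
read 'p': s2 → s0
read 'r': s0 → s1
read 'p': s1 → s3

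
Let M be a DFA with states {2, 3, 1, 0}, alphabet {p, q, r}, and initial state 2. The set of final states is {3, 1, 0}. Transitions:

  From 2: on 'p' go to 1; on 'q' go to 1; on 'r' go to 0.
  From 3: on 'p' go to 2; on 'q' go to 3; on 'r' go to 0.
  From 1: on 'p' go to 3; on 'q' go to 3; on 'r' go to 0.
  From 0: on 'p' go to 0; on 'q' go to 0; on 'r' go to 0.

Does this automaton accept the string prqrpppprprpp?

Trace: 2 -p-> 1 -r-> 0 -q-> 0 -r-> 0 -p-> 0 -p-> 0 -p-> 0 -p-> 0 -r-> 0 -p-> 0 -r-> 0 -p-> 0 -p-> 0
End state 0 is accepting.

Yes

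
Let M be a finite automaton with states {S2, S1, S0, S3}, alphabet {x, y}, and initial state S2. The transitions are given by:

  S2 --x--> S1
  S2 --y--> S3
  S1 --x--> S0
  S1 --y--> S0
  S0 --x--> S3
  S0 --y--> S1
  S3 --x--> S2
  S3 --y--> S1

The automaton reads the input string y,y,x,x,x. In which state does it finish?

Trace: S2 -y-> S3 -y-> S1 -x-> S0 -x-> S3 -x-> S2

S2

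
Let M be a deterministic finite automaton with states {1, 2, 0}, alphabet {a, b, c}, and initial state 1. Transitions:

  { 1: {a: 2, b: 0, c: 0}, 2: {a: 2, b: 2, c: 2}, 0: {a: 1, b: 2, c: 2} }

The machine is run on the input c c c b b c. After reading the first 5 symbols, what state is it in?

start at 1
read 'c': 1 → 0
read 'c': 0 → 2
read 'c': 2 → 2
read 'b': 2 → 2
read 'b': 2 → 2
After 5 symbols: 2.

2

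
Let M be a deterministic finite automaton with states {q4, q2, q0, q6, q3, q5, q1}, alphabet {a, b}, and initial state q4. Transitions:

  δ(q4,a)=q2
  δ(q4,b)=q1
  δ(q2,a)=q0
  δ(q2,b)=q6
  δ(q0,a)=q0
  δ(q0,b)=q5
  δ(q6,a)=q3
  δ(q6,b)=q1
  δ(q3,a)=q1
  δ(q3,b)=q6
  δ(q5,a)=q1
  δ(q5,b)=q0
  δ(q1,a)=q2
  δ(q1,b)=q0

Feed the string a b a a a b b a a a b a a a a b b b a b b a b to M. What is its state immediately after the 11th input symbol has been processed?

q5

Trace: q4 -a-> q2 -b-> q6 -a-> q3 -a-> q1 -a-> q2 -b-> q6 -b-> q1 -a-> q2 -a-> q0 -a-> q0 -b-> q5
After 11 symbols: q5.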